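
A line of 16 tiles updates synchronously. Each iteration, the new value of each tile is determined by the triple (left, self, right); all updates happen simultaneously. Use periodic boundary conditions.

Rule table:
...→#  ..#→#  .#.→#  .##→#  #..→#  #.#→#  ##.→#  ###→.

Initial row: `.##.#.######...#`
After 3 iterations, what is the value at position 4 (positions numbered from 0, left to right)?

#

#######....#####
......######....
#######....#####
position 4 holds #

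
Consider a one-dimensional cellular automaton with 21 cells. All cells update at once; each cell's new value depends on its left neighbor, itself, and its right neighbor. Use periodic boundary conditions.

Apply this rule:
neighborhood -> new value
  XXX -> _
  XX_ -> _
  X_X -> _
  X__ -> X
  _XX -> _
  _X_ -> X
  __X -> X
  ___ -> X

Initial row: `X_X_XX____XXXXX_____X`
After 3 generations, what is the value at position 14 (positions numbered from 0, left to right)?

_

__X___XXXX_____XXXXX_
XXXXXX____XXXXX_____X
______XXXX_____XXXXX_
position 14 holds _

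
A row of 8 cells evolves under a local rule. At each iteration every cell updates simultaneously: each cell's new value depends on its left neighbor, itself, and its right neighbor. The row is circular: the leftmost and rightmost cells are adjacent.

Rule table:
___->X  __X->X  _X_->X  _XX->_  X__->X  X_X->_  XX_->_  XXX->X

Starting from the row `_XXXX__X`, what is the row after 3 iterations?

__XX_XXX
XX____X_
__XXXXX_

__XXXXX_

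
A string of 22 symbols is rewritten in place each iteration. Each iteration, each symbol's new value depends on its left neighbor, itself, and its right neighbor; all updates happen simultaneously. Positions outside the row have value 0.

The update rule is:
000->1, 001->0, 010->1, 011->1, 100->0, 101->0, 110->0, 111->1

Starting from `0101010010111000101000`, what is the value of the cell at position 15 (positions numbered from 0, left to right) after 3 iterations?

0101010010110010101011
0101010010100010101010
0101010010101010101010
position 15 holds 0

0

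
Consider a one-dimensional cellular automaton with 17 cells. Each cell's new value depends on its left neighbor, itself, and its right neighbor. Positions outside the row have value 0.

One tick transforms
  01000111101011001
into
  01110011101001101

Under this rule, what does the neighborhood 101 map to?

0

At position 9 the neighborhood is 101; the next row has 0 there.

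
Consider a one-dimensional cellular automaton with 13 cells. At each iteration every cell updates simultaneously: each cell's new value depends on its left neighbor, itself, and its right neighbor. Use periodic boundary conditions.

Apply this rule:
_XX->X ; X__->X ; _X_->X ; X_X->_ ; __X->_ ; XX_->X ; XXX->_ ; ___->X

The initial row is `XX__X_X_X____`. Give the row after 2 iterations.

iteration 1: XXX_X_X_XXXX_
iteration 2: X_X_X_X_X__X_

X_X_X_X_X__X_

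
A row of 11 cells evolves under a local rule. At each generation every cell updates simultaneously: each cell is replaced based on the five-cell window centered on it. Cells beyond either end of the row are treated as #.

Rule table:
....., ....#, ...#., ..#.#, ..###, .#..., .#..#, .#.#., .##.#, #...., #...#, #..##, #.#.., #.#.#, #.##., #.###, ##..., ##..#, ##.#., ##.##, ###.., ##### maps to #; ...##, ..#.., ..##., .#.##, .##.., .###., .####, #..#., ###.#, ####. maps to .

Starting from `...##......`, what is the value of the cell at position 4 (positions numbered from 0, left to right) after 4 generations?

#

##...#####.
.###.#.#..#
##..#######
.####.#####
position 4 holds #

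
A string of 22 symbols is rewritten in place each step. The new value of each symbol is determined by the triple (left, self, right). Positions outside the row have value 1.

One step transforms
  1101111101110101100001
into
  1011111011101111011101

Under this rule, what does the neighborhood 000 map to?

1

At position 18 the neighborhood is 000; the next row has 1 there.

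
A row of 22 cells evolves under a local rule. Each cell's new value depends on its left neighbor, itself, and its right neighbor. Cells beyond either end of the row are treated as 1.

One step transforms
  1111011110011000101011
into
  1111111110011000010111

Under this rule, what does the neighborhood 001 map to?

0

At position 10 the neighborhood is 001; the next row has 0 there.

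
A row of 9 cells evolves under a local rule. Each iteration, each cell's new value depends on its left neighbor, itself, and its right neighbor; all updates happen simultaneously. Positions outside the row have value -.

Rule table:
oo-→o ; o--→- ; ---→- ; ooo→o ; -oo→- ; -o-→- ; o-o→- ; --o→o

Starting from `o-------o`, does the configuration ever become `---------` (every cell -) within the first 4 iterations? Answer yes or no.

no

iteration 1: -------o-
iteration 2: ------o--
iteration 3: -----o---
iteration 4: ----o----
iteration 4 is ----o----, still not uniform -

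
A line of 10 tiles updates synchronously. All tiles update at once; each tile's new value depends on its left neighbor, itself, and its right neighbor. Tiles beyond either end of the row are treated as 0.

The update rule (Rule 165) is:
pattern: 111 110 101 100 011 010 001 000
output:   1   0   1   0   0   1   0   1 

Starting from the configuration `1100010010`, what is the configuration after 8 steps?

0001010010
1101110010
0010100010
1011101010
1101011110
0011101100
1001010001
1001110101

1001110101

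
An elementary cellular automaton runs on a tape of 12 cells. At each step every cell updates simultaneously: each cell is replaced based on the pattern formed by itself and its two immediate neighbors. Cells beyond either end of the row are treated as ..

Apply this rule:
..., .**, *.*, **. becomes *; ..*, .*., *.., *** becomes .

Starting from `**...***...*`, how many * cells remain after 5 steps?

5

**.*.*.*.*..
***.*.*.*..*
*.**.*.*....
.****.*..***
.*..**...*.*
count of *: 5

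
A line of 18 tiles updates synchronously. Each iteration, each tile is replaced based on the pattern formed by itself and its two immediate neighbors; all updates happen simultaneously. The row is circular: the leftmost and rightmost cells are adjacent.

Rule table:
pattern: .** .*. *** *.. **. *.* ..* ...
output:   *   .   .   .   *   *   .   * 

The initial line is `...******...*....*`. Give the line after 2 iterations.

iteration 1: .*.*....*.*...**..
iteration 2: ..*..**..*..*.**.*

..*..**..*..*.**.*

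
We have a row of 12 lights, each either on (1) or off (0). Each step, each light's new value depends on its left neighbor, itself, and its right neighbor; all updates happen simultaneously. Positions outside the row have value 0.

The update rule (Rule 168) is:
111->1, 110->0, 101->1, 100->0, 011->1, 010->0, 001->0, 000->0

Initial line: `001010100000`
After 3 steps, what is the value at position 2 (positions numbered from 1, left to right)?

000101000000
000010000000
000000000000
position 2 holds 0

0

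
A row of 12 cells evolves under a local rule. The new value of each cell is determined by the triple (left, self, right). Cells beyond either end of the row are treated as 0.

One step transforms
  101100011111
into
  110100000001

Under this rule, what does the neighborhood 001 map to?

0

At position 6 the neighborhood is 001; the next row has 0 there.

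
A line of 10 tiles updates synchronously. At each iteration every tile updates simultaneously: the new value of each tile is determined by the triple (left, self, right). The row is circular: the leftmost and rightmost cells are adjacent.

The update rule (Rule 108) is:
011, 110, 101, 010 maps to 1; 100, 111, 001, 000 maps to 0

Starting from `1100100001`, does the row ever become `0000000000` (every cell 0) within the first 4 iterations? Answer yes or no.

no

0100100001
1100100001  (repeats iteration 0; period 2)
iteration 4: 1100100001
iteration 4 is 1100100001, still not uniform 0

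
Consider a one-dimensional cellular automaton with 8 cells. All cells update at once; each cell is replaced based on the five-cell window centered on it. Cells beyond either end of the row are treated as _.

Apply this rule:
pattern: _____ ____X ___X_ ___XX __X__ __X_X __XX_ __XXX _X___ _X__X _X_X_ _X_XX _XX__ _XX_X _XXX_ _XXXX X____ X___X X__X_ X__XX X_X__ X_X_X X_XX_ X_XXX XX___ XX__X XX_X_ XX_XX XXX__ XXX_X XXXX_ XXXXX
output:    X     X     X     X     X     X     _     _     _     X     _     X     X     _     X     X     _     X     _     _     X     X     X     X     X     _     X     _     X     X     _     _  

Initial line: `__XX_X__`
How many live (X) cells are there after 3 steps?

XX__XX__
_X___XX_
XX_XX_XX
count of X: 6

6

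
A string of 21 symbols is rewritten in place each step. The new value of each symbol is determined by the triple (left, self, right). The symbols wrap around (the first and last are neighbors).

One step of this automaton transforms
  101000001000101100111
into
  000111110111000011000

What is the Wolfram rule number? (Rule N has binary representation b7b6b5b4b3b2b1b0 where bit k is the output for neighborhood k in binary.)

position 19: 111 → 0  (bit 7 = 0)
position 0: 110 → 0  (bit 6 = 0)
position 1: 101 → 0  (bit 5 = 0)
position 3: 100 → 1  (bit 4 = 1)
position 14: 011 → 0  (bit 3 = 0)
position 2: 010 → 0  (bit 2 = 0)
position 7: 001 → 1  (bit 1 = 1)
position 4: 000 → 1  (bit 0 = 1)
bits b7..b0 = 00010011 = 19

19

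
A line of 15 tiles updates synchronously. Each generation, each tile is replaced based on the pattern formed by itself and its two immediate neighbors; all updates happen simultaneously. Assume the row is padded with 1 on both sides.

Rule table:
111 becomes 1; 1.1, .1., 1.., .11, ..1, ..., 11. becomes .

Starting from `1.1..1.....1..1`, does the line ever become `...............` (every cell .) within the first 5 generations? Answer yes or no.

...............
all cells are . at generation 1

yes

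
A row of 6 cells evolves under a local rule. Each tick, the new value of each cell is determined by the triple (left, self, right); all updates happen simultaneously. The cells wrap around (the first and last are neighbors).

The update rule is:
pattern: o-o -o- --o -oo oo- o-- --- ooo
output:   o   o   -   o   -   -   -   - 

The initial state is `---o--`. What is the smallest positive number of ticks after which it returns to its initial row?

---o--

1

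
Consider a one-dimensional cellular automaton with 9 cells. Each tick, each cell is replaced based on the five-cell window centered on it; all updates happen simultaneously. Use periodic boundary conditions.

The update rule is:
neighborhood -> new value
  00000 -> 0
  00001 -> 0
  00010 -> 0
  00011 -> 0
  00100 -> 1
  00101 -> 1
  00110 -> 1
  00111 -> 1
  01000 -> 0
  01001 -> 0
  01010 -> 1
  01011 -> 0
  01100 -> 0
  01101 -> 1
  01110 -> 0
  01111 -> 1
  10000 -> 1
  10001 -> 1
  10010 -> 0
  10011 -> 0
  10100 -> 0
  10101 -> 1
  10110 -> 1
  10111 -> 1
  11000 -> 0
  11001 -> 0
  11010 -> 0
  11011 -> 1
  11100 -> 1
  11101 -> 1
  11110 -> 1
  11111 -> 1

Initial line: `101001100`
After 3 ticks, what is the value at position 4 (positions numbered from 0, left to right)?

tick 1: 110001000
tick 2: 100101010
tick 3: 000111111
position 4 holds 1

1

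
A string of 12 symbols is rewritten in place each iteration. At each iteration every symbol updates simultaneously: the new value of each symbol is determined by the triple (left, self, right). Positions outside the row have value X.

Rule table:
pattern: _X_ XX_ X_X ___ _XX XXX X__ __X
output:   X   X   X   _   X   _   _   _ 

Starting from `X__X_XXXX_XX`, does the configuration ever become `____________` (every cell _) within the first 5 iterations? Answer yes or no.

no

X__XXX__XXX_
X__X_X__X_XX
X__XXX__XXX_  (repeats iteration 1; period 2)
iteration 5: X__XXX__XXX_
iteration 5 is X__XXX__XXX_, still not uniform _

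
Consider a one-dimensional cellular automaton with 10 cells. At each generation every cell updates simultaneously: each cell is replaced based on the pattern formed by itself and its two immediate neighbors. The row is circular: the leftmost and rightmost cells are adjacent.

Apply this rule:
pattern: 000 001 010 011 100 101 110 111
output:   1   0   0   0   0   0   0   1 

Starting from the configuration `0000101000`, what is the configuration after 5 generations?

1000010000

generation 1: 1110000011
generation 2: 1100111001
generation 3: 1000010000
generation 4: 0011000110
generation 5: 1000010000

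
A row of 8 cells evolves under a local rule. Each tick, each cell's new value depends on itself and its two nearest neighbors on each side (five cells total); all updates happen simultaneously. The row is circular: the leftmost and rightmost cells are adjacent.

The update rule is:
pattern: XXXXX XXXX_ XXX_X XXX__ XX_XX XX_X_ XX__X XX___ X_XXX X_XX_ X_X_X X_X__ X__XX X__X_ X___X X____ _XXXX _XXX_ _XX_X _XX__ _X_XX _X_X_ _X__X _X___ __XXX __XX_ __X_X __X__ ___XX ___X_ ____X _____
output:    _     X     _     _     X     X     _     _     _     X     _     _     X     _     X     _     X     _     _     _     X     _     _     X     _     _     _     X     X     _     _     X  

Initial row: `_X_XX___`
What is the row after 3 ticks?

X_X__X__

__XX____
_X____XX
X_X__X__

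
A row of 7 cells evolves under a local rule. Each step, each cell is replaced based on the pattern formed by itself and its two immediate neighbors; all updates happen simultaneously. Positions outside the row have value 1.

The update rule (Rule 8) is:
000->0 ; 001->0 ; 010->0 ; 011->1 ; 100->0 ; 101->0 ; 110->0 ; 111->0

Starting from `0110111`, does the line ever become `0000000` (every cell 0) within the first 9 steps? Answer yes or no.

0100100
0000000
all cells are 0 at step 2

yes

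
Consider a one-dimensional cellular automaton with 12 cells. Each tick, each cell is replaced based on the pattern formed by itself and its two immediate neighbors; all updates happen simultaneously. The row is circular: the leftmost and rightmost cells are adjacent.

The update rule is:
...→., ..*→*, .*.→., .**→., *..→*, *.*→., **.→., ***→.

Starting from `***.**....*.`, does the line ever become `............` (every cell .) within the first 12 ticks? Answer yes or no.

no

......*..*..
.....*.**.*.
....*......*
*..*.*....*.
.**...*..*..
*..*.*.**.*.
.**.........
*..*........
.**.*......*
.....*....*.
....*.*..*.*
*..*...**...
tick 12 is *..*...**..., still not uniform .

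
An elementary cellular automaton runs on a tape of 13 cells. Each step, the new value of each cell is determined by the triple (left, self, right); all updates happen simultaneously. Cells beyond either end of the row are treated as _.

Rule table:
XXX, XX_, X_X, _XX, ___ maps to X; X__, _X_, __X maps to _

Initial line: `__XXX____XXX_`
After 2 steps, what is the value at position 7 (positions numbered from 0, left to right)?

X_XXX_XX_XXX_
_XXXXXXXXXXX_
position 7 holds X

X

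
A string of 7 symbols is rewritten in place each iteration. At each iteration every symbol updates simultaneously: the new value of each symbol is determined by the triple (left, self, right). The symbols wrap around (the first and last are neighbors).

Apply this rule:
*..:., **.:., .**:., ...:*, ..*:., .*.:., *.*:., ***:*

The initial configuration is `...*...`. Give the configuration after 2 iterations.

*..*..*

iteration 1: **...**
iteration 2: *..*..*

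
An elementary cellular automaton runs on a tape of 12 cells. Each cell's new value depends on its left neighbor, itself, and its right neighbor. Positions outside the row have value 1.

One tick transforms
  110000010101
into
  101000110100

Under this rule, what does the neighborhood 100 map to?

1

At position 2 the neighborhood is 100; the next row has 1 there.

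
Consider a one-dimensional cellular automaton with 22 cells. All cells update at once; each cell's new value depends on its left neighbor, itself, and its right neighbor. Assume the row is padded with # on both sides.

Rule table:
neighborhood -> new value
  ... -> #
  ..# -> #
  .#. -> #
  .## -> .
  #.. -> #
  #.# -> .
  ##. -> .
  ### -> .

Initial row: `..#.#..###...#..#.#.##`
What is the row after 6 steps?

###.###...#######.#...
.......###........####
#######...########....
.......###........####  (repeats step 2; period 2)
step 6: .......###........####

.......###........####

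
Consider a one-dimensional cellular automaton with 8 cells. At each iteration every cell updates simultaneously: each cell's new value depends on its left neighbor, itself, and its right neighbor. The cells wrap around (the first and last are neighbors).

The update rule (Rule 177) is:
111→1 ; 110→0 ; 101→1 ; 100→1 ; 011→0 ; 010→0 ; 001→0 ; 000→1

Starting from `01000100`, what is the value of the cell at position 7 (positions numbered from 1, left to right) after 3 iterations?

00110011
10001000
01100110
position 7 holds 1

1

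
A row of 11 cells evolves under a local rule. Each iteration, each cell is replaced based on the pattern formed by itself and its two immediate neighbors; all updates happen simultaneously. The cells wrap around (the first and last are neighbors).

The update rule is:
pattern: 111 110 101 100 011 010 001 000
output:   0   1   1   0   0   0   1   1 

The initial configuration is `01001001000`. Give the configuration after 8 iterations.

00100101001

10010010011
10100100100
01001001001
10010010010
00100100101
01001001010
10010010100
00100101001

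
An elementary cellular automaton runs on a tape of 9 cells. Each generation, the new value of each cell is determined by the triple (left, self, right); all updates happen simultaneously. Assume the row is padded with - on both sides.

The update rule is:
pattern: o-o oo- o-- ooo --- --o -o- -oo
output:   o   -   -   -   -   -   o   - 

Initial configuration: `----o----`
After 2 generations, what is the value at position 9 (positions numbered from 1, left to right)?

-

generation 1: ----o----  (fixed point — unchanged through generation 2)
position 9 holds -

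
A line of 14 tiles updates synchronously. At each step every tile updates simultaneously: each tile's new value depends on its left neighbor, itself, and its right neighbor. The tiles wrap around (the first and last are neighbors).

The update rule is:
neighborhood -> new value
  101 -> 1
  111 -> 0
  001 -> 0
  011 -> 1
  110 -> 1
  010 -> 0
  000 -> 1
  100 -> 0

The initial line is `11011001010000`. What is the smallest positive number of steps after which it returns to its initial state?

11111000100110
10001010000111
10100100110100
01000000111000
00011110101011
01010011010111
10100011101101
11001010111111
01000101100000
00010011101111
01000010111001
10011001101000
00011001110010
11011001010000

14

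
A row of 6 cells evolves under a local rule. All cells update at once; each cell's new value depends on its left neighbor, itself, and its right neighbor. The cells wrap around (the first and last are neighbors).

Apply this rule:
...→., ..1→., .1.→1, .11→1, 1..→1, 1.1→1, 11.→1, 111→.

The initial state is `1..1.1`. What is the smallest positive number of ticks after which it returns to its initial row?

9

11.111
.111..
.1.11.
.11111
11...1
.11..1
1111.1
...111
1..1.1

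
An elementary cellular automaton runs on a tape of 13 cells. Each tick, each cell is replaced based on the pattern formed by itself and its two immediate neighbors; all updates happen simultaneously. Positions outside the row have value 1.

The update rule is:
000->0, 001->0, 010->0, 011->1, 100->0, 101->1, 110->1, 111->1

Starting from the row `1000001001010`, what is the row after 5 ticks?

1000000000011

1000000000101
1000000000011
1000000000011  (fixed point — unchanged through tick 5)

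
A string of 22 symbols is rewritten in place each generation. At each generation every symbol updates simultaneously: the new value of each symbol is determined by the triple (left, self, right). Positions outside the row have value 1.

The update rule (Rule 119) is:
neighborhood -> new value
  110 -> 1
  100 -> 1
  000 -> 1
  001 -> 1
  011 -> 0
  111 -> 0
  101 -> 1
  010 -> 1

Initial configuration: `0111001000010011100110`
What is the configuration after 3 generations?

generation 1: 1001111111111100111011
generation 2: 1110000000000111001100
generation 3: 0011111111111001110111

0011111111111001110111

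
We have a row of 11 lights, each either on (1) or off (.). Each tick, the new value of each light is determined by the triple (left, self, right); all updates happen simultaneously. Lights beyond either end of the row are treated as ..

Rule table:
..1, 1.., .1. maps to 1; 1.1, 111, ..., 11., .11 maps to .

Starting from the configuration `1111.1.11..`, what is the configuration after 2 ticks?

....111.111

.....1...1.
....111.111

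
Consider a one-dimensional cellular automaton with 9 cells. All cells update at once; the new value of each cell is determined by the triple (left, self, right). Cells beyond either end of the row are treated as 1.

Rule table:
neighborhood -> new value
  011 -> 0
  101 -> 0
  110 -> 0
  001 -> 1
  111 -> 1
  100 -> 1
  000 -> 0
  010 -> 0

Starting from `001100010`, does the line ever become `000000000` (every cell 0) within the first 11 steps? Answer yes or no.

no

110010100
101100011
000010101
100100000
011010001
000001010
100010000
010101001
000000110
100001000
010010101
step 11 is 010010101, still not uniform 0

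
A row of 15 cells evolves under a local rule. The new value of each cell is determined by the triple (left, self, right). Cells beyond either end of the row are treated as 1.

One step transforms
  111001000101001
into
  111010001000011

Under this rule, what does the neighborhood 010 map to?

At position 5 the neighborhood is 010; the next row has 0 there.

0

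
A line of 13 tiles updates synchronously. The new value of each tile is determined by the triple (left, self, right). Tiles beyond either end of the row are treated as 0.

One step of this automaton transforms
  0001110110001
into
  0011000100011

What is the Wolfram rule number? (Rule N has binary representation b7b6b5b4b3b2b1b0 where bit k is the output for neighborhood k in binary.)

position 4: 111 → 0  (bit 7 = 0)
position 5: 110 → 0  (bit 6 = 0)
position 6: 101 → 0  (bit 5 = 0)
position 9: 100 → 0  (bit 4 = 0)
position 3: 011 → 1  (bit 3 = 1)
position 12: 010 → 1  (bit 2 = 1)
position 2: 001 → 1  (bit 1 = 1)
position 0: 000 → 0  (bit 0 = 0)
bits b7..b0 = 00001110 = 14

14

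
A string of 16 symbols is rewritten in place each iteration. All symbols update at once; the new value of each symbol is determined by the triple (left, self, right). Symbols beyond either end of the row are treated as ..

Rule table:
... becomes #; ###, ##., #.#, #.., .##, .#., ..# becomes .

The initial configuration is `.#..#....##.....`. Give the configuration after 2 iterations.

......##....####
#####....##.....

#####....##.....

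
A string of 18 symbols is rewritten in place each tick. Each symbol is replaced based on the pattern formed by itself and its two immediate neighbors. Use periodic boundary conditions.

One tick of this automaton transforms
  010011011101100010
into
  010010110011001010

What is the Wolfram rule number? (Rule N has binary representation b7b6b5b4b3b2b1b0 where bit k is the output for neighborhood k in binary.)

position 8: 111 → 0  (bit 7 = 0)
position 5: 110 → 0  (bit 6 = 0)
position 6: 101 → 1  (bit 5 = 1)
position 2: 100 → 0  (bit 4 = 0)
position 4: 011 → 1  (bit 3 = 1)
position 1: 010 → 1  (bit 2 = 1)
position 0: 001 → 0  (bit 1 = 0)
position 14: 000 → 1  (bit 0 = 1)
bits b7..b0 = 00101101 = 45

45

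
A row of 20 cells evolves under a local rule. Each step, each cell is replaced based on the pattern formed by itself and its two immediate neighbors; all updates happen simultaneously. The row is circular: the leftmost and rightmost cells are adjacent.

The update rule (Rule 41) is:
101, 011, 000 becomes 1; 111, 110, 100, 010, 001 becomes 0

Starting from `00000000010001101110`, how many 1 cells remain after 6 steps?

11111111000101011000
10000000010010110010
00111111000001100001
00100000011101001100
10001111010010001001
00101000100000100001
count of 1: 5

5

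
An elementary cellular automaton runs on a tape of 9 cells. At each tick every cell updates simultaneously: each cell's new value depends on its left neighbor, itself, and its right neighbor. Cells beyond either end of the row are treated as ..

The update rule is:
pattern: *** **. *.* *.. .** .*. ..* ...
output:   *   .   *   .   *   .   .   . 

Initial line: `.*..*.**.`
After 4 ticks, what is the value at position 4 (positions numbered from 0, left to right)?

.

.....**..
.....*...
.........
.........
position 4 holds .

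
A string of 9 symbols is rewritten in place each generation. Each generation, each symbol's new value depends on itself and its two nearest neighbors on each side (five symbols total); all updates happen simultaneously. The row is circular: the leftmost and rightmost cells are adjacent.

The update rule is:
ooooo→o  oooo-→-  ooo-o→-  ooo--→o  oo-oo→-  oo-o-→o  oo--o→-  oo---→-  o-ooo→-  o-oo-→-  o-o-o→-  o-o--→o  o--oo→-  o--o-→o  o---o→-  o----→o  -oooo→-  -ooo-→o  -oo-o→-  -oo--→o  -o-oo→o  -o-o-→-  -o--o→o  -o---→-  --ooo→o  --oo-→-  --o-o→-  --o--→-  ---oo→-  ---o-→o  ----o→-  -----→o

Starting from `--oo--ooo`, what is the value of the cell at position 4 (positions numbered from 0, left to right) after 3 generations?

---o--ooo
--o-o-ooo
-o---o-oo
position 4 holds -

-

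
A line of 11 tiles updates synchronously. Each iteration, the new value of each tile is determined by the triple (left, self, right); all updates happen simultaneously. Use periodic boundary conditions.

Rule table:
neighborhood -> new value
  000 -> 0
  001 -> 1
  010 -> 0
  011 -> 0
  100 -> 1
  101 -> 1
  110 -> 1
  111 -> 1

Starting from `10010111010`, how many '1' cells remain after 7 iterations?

7

01101011101
10110101110
01011010111
10101101011
11010110101
11101011010
01110101101
count of 1: 7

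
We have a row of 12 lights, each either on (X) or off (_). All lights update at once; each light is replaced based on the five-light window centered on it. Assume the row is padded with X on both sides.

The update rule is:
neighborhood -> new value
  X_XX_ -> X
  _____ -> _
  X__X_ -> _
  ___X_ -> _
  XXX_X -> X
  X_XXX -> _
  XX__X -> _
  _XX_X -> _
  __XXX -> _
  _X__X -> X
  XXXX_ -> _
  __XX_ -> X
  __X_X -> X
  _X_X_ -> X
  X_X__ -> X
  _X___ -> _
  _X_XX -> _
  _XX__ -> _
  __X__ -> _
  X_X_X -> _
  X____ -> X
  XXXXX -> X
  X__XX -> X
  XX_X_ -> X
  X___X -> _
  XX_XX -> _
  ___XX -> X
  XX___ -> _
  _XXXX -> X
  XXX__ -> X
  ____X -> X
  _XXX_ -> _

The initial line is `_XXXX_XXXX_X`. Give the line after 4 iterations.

X_X_XXXX_XXX

__X_X__X_X__
__XXXX_XXXXX
_X_X_X__XXXX
X_X_XXXX_XXX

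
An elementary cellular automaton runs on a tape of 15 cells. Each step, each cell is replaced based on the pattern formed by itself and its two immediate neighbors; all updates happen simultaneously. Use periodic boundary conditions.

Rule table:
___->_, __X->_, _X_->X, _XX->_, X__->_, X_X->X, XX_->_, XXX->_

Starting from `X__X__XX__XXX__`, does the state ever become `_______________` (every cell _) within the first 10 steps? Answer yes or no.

no

X__X___________
X__X___________  (fixed point — unchanged through step 10)
step 10 is X__X___________, still not uniform _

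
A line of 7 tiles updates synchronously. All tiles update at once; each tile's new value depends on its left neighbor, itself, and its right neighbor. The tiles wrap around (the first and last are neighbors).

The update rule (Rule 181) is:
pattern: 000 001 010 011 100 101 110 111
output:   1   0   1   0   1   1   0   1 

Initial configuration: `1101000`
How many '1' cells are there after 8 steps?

5

0011110
1001101
0100010
0111011
1010100
1111110
0111101
1011011
count of 1: 5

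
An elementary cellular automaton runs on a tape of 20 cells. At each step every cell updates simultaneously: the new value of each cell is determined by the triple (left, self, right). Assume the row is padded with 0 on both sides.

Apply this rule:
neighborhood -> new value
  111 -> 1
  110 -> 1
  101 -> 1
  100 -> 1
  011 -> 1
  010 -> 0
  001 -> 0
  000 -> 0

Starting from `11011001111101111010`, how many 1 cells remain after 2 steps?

19

step 1: 11111101111111111101
step 2: 11111111111111111110
count of 1: 19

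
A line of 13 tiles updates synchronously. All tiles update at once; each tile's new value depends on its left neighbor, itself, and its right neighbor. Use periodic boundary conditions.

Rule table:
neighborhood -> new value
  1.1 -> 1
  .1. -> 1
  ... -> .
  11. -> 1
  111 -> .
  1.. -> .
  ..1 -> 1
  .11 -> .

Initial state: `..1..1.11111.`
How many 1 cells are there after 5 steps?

6

step 1: .11.111....1.
step 2: 1.11..1...11.
step 3: 11.1.11..1.11
step 4: .1111.1.111..
step 5: 1...1111..1..
count of 1: 6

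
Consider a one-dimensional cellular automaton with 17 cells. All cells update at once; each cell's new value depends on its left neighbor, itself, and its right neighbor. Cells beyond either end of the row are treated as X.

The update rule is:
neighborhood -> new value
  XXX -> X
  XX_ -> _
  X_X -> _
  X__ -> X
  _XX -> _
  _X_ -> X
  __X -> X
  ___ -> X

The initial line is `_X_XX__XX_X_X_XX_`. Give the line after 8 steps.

_X___XX___X_X____
_XXXX__XXXX_XXXXX
__XX_XX_XX___XXXX
XX________XXX_XXX
X_XXXXXXXX_X___XX
___XXXXXX__XXXX_X
XXX_XXXX_XX_XX___
XX___XX_______XXX

XX___XX_______XXX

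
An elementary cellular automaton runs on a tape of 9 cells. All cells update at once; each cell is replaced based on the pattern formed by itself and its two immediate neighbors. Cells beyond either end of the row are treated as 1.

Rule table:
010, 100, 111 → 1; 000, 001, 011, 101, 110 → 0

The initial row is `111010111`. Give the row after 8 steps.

011000110

110010011
101011001
001000100
101100110
000010000
100011000
010000100
011000110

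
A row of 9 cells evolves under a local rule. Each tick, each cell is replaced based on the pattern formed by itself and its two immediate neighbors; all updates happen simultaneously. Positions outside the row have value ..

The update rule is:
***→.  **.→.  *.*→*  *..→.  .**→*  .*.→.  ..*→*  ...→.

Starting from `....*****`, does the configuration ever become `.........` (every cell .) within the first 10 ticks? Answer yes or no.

yes

...**....
..**.....
.**......
**.......
*........
.........
all cells are . at tick 6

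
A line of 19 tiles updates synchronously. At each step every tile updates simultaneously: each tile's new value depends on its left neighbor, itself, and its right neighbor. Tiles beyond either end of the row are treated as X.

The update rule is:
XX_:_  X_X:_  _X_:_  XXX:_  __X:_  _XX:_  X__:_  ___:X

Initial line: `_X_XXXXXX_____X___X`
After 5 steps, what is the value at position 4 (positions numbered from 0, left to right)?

_

step 1: __________XXX___X__
step 2: _XXXXXXXX_____X____
step 3: __________XXX___XX_
step 4: _XXXXXXXX_____X____  (repeats step 2; period 2)
step 5: __________XXX___XX_
position 4 holds _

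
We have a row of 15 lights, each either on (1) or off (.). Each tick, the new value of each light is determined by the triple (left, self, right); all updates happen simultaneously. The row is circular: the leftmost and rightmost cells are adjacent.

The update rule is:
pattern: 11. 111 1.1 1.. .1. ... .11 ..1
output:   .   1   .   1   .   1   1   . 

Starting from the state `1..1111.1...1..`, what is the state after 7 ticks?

....11.1.11.11.

.1.111...11..1.
...11.11.1.1..1
11.1..1.....1..
1...1..1111..1.
.11..1.111.1...
.1.1...11...111
....11.1.11.11.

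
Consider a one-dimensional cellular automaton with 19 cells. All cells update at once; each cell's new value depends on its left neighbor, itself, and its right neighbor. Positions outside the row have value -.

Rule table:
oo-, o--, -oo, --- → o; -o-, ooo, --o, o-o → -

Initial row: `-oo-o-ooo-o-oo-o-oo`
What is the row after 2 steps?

-oo---o-o---oo---oo
-oooo----oo-oooo-oo

-oooo----oo-oooo-oo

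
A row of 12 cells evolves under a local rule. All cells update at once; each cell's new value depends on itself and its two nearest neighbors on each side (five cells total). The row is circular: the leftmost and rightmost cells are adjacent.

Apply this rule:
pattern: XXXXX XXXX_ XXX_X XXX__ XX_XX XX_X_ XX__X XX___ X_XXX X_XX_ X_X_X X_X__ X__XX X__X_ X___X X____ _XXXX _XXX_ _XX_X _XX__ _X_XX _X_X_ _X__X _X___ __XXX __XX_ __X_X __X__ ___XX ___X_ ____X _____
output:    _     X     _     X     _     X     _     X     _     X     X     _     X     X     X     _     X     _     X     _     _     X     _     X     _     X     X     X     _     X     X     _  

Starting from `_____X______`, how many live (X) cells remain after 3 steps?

___XXXX_____
_X__XXXX____
XX_X_XXXX__X
count of X: 8

8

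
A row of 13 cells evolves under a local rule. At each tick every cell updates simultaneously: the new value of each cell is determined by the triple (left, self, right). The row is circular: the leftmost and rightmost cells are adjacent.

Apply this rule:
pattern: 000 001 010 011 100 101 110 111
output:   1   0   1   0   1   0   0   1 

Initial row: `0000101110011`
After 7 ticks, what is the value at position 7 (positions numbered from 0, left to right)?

1

1110100101000
0100110101110
0110000100101
0001110110101
1100100000101
1010111110100
1010011100110
position 7 holds 1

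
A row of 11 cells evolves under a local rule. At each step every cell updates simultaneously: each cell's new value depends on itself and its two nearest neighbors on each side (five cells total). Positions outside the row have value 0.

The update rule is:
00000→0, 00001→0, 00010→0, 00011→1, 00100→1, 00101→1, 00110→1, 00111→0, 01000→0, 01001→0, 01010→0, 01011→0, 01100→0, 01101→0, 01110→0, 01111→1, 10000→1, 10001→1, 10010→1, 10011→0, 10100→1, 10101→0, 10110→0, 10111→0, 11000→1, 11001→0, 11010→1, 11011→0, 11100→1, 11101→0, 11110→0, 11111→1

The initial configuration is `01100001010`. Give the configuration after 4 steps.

10100100001

11011001010
10000011010
10100110110
10100100001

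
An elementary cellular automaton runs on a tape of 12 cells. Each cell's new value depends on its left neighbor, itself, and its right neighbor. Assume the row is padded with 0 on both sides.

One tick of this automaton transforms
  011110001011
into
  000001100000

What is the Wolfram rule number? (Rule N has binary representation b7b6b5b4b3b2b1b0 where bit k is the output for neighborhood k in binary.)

position 2: 111 → 0  (bit 7 = 0)
position 4: 110 → 0  (bit 6 = 0)
position 9: 101 → 0  (bit 5 = 0)
position 5: 100 → 1  (bit 4 = 1)
position 1: 011 → 0  (bit 3 = 0)
position 8: 010 → 0  (bit 2 = 0)
position 0: 001 → 0  (bit 1 = 0)
position 6: 000 → 1  (bit 0 = 1)
bits b7..b0 = 00010001 = 17

17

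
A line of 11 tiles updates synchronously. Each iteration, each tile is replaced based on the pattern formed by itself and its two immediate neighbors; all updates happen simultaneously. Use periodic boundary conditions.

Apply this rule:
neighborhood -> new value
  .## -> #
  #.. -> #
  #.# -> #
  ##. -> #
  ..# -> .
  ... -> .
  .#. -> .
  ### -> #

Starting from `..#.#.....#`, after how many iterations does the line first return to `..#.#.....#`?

iteration 1: #..#.#.....
iteration 2: .#..#.#....
iteration 3: ..#..#.#...
iteration 4: ...#..#.#..
iteration 5: ....#..#.#.
iteration 6: .....#..#.#
iteration 7: #.....#..#.
iteration 8: .#.....#..#
iteration 9: #.#.....#..
iteration 10: .#.#.....#.
iteration 11: ..#.#.....#

11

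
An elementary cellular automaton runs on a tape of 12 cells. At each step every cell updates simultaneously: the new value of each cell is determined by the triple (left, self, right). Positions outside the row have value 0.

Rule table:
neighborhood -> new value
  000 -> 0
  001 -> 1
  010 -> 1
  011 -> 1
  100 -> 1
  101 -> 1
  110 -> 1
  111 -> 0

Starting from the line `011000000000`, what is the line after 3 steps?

111100000000
100110000000
111111000000

111111000000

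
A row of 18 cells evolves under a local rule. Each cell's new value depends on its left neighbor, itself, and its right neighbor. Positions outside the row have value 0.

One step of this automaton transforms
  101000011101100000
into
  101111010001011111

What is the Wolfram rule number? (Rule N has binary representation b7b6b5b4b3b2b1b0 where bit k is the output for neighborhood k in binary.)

position 8: 111 → 0  (bit 7 = 0)
position 9: 110 → 0  (bit 6 = 0)
position 1: 101 → 0  (bit 5 = 0)
position 3: 100 → 1  (bit 4 = 1)
position 7: 011 → 1  (bit 3 = 1)
position 0: 010 → 1  (bit 2 = 1)
position 6: 001 → 0  (bit 1 = 0)
position 4: 000 → 1  (bit 0 = 1)
bits b7..b0 = 00011101 = 29

29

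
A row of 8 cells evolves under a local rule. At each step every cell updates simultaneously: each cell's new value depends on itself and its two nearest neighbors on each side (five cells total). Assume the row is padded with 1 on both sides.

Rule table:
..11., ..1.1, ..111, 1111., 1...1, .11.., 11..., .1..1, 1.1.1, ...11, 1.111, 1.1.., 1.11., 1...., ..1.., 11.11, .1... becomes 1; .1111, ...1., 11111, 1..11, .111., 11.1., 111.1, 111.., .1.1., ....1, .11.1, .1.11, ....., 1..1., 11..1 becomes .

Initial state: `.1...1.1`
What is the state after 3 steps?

1.11.1.1

.111.1.1
11...1.1
1.11.1.1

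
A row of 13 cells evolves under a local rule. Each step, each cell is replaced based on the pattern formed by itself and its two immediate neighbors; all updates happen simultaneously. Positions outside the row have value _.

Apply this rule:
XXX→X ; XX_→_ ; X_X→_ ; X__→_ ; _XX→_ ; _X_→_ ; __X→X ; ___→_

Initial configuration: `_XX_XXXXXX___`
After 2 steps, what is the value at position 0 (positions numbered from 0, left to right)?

step 1: X____XXXX____
step 2: ____X_XX_____
position 0 holds _

_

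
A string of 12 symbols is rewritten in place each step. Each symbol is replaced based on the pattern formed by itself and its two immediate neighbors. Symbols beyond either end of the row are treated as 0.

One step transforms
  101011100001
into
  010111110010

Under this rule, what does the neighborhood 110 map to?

At position 6 the neighborhood is 110; the next row has 1 there.

1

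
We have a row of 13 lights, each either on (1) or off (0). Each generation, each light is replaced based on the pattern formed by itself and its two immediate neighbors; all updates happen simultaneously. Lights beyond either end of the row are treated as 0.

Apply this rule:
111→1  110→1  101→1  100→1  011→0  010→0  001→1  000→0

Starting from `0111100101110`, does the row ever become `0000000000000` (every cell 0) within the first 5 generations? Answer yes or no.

generation 1: 1011111010111
generation 2: 0101111101011
generation 3: 1010111110101
generation 4: 0101011111010
generation 5: 1010101111101
generation 5 is 1010101111101, still not uniform 0

no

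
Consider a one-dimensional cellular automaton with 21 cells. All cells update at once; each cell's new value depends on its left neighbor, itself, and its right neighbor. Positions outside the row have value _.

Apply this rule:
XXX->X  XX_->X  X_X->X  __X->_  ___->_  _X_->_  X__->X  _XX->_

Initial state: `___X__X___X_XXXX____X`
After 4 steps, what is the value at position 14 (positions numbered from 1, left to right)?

_

____X__X___X_XXXX____
_____X__X___X_XXXX___
______X__X___X_XXXX__
_______X__X___X_XXXX_
position 14 holds _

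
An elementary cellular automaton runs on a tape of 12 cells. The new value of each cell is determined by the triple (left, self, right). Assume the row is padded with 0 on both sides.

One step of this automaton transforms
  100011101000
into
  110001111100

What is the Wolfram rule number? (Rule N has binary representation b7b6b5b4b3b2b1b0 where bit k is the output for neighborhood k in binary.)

244

position 5: 111 → 1  (bit 7 = 1)
position 6: 110 → 1  (bit 6 = 1)
position 7: 101 → 1  (bit 5 = 1)
position 1: 100 → 1  (bit 4 = 1)
position 4: 011 → 0  (bit 3 = 0)
position 0: 010 → 1  (bit 2 = 1)
position 3: 001 → 0  (bit 1 = 0)
position 2: 000 → 0  (bit 0 = 0)
bits b7..b0 = 11110100 = 244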